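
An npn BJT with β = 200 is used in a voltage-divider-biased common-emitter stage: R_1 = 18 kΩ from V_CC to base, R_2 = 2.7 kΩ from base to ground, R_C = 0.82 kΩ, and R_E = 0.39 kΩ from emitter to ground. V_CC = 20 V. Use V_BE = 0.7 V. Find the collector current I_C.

Thevenize the base divider: V_Th = V_CC·R_2/(R_1+R_2) = 20×2.7/20.7 = 2.61 V, R_Th = R_1‖R_2 = 2.35 kΩ.
Base-emitter loop: V_Th = I_B·R_Th + V_BE + (β+1)I_B·R_E, so I_B = (2.61 − 0.7) / (2.35 + 201×0.39) = 0.0236 mA.
I_C = β·I_B = 200×0.0236 = 4.73 mA, and I_E = (β+1)I_B = 4.75 mA.
V_CE = V_CC − I_C·R_C − I_E·R_E = 20 − 4.73×0.82 − 4.75×0.39 = 14.3 V.
V_CE = 14.3 V > 0.2 V confirms active-region operation.

I_C ≈ 4.7 mA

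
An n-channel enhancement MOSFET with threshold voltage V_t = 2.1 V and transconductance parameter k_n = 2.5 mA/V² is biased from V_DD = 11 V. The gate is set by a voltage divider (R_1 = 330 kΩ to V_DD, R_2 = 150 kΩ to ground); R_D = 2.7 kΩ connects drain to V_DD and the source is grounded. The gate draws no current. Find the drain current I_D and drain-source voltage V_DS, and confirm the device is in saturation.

V_G = V_DD·R_2/(R_1+R_2) = 11×150/480 = 3.44 V. With the source grounded, V_GS = V_G = 3.44 V.
Assume saturation: I_D = (k_n/2)(V_GS − V_t)² = (2.5/2)×(3.44 − 2.1)² = 1.25×1.34² = 2.24 mA.
V_DS = V_DD − I_D·R_D = 11 − 2.24×2.7 = 4.96 V.
Saturation requires V_DS ≥ V_GS − V_t = 1.34 V; 4.96 ≥ 1.34 ✓.

I_D ≈ 2.2 mA, V_DS ≈ 5 V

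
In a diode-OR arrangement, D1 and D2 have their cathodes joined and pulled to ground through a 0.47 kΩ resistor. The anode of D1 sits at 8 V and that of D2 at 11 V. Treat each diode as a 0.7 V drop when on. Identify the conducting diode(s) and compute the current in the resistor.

Assume both conduct. Then node N would need to be at both 8−0.7 = 7.3 V and 11−0.7 = 10.3 V, which is impossible.
Assume only D2 conducts: V_N = 11 − 0.7 = 10.3 V, so I_R = 10.3/0.47 = 21.9 mA.
Check D1: its anode-to-cathode voltage is 8 − 10.3 = -2.3 V < 0.7 V, so it is off. The assumption is consistent.

Only D2 conducts; I_R ≈ 22 mA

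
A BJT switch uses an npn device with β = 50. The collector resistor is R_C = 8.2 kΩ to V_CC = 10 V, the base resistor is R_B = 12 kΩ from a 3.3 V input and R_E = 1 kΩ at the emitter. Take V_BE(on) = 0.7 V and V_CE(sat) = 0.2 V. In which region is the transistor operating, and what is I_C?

saturation; I_C ≈ 1.1 mA

Assume active: I_B = (3.3 − 0.7)/(12 + 51×1) = 0.0413 mA, I_C = β·I_B = 2.06 mA.
Then V_CE = 10 − 2.06×8.2 − 2.1×1 = -9.03 V < 0.2 V — the active assumption fails.
Re-solve with V_CE = 0.2 V. KCL at the emitter: V_E/R_E = (V_BB−0.7−V_E)/R_B + (V_CC−0.2−V_E)/R_C, giving V_E = 1.17 V.
I_C = (V_CC − 0.2 − V_E)/R_C = (9.8 − 1.17)/8.2 = 1.05 mA.
Check: I_B = (2.6 − 1.17)/12 = 0.119 mA, and β·I_B = 5.95 mA > I_C, confirming saturation.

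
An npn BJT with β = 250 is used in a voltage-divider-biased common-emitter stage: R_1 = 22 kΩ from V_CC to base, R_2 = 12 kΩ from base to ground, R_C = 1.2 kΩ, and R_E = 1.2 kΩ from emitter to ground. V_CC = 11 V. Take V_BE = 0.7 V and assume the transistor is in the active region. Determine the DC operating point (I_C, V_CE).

Thevenize the base divider: V_Th = V_CC·R_2/(R_1+R_2) = 11×12/34 = 3.88 V, R_Th = R_1‖R_2 = 7.76 kΩ.
Base-emitter loop: V_Th = I_B·R_Th + V_BE + (β+1)I_B·R_E, so I_B = (3.88 − 0.7) / (7.76 + 251×1.2) = 0.0103 mA.
I_C = β·I_B = 250×0.0103 = 2.58 mA, and I_E = (β+1)I_B = 2.59 mA.
V_CE = V_CC − I_C·R_C − I_E·R_E = 11 − 2.58×1.2 − 2.59×1.2 = 4.81 V.
V_CE = 4.81 V > 0.2 V confirms active-region operation.

I_C ≈ 2.6 mA, V_CE ≈ 4.8 V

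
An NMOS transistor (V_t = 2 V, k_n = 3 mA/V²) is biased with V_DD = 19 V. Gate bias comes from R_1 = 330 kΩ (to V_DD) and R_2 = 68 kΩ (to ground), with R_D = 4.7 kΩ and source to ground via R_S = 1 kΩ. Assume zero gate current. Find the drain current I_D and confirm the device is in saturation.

V_G = V_DD·R_2/(R_1+R_2) = 19×68/398 = 3.25 V.
Assume saturation: I_D = (k_n/2)(V_GS − V_t)² with V_GS = V_G − I_D·R_S = 3.25 − 1·I_D.
Substituting gives 1.5·I_D² − 4.74·I_D + 2.33 = 0, with roots I_D = 0.609 or 2.55 mA.
The root I_D = 2.55 mA gives V_GS = 0.696 V ≤ V_t, so take I_D = 0.609 mA.
Then V_GS = 2.64 V and V_DS = V_DD − I_D(R_D+R_S) = 19 − 0.609×5.7 = 15.5 V.
Saturation requires V_DS ≥ V_GS − V_t = 0.637 V; 15.5 ≥ 0.637 ✓.

I_D ≈ 0.61 mA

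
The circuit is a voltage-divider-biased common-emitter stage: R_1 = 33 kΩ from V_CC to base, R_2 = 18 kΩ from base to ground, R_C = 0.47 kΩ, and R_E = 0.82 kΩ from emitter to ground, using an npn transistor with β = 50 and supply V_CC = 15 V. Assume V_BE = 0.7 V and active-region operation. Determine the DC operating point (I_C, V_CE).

Thevenize the base divider: V_Th = V_CC·R_2/(R_1+R_2) = 15×18/51 = 5.29 V, R_Th = R_1‖R_2 = 11.6 kΩ.
Base-emitter loop: V_Th = I_B·R_Th + V_BE + (β+1)I_B·R_E, so I_B = (5.29 − 0.7) / (11.6 + 51×0.82) = 0.0859 mA.
I_C = β·I_B = 50×0.0859 = 4.3 mA, and I_E = (β+1)I_B = 4.38 mA.
V_CE = V_CC − I_C·R_C − I_E·R_E = 15 − 4.3×0.47 − 4.38×0.82 = 9.39 V.
V_CE = 9.39 V > 0.2 V confirms active-region operation.

I_C ≈ 4.3 mA, V_CE ≈ 9.4 V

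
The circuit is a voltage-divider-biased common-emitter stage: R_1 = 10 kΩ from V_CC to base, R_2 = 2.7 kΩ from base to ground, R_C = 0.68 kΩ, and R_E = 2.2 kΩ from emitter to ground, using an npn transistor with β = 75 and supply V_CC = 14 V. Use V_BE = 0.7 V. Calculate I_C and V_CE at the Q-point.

I_C ≈ 1 mA, V_CE ≈ 11 V

Thevenize the base divider: V_Th = V_CC·R_2/(R_1+R_2) = 14×2.7/12.7 = 2.98 V, R_Th = R_1‖R_2 = 2.13 kΩ.
Base-emitter loop: V_Th = I_B·R_Th + V_BE + (β+1)I_B·R_E, so I_B = (2.98 − 0.7) / (2.13 + 76×2.2) = 0.0134 mA.
I_C = β·I_B = 75×0.0134 = 1.01 mA, and I_E = (β+1)I_B = 1.02 mA.
V_CE = V_CC − I_C·R_C − I_E·R_E = 14 − 1.01×0.68 − 1.02×2.2 = 11.1 V.
V_CE = 11.1 V > 0.2 V confirms active-region operation.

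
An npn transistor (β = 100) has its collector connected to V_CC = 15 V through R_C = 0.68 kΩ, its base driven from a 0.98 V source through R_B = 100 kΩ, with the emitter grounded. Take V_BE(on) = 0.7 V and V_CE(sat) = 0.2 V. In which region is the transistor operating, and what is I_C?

active; I_C ≈ 0.28 mA

Assume active. Base-emitter loop: I_B = (V_BB − V_BE)/R_B = (0.98 − 0.7)/100 = 0.0028 mA.
I_C = β·I_B = 100×0.0028 = 0.28 mA.
V_CE = V_CC − I_C·R_C = 15 − 0.28×0.68 = 14.8 V > V_CE(sat), so the active-region assumption holds.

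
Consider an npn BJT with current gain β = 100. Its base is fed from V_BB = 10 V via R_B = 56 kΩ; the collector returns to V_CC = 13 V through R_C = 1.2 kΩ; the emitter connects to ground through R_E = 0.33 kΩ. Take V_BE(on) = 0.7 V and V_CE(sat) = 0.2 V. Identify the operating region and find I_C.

Assume active: I_B = (10 − 0.7)/(56 + 101×0.33) = 0.104 mA, I_C = β·I_B = 10.4 mA.
Then V_CE = 13 − 10.4×1.2 − 10.5×0.33 = -2.96 V < 0.2 V — the active assumption fails.
Re-solve with V_CE = 0.2 V. KCL at the emitter: V_E/R_E = (V_BB−0.7−V_E)/R_B + (V_CC−0.2−V_E)/R_C, giving V_E = 2.79 V.
I_C = (V_CC − 0.2 − V_E)/R_C = (12.8 − 2.79)/1.2 = 8.34 mA.
Check: I_B = (9.3 − 2.79)/56 = 0.116 mA, and β·I_B = 11.6 mA > I_C, confirming saturation.

saturation; I_C ≈ 8.3 mA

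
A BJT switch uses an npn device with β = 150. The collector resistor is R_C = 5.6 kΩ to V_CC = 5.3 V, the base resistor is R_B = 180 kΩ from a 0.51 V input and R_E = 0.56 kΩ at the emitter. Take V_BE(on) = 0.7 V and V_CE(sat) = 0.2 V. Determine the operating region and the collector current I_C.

cutoff; I_C ≈ 0

V_BB = 0.51 V ≤ V_BE(on) = 0.7 V, so the base-emitter junction is not forward biased.
The transistor is in cutoff: I_B = I_C = 0.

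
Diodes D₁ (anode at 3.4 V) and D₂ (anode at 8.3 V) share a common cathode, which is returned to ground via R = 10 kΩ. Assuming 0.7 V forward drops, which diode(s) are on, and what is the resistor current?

Only D₂ conducts; I_R ≈ 0.76 mA

Assume both conduct. Then node N would need to be at both 3.4−0.7 = 2.7 V and 8.3−0.7 = 7.6 V, which is impossible.
Assume only D₂ conducts: V_N = 8.3 − 0.7 = 7.6 V, so I_R = 7.6/10 = 0.76 mA.
Check D₁: its anode-to-cathode voltage is 3.4 − 7.6 = -4.2 V < 0.7 V, so it is off. The assumption is consistent.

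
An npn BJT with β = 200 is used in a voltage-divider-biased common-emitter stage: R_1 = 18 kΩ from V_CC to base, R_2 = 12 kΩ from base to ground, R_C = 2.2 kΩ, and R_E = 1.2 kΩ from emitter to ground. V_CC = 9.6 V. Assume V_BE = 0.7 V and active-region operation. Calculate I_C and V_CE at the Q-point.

Thevenize the base divider: V_Th = V_CC·R_2/(R_1+R_2) = 9.6×12/30 = 3.84 V, R_Th = R_1‖R_2 = 7.2 kΩ.
Base-emitter loop: V_Th = I_B·R_Th + V_BE + (β+1)I_B·R_E, so I_B = (3.84 − 0.7) / (7.2 + 201×1.2) = 0.0126 mA.
I_C = β·I_B = 200×0.0126 = 2.53 mA, and I_E = (β+1)I_B = 2.54 mA.
V_CE = V_CC − I_C·R_C − I_E·R_E = 9.6 − 2.53×2.2 − 2.54×1.2 = 0.989 V.
V_CE = 0.989 V > 0.2 V confirms active-region operation.

I_C ≈ 2.5 mA, V_CE ≈ 0.99 V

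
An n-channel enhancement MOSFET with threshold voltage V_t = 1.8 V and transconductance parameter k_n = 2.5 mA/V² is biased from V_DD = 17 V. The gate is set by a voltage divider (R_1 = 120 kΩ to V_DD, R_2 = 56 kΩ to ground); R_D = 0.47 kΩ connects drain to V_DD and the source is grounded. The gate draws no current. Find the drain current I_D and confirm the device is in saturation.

I_D ≈ 16 mA

V_G = V_DD·R_2/(R_1+R_2) = 17×56/176 = 5.41 V. With the source grounded, V_GS = V_G = 5.41 V.
Assume saturation: I_D = (k_n/2)(V_GS − V_t)² = (2.5/2)×(5.41 − 1.8)² = 1.25×3.61² = 16.3 mA.
V_DS = V_DD − I_D·R_D = 17 − 16.3×0.47 = 9.35 V.
Saturation requires V_DS ≥ V_GS − V_t = 3.61 V; 9.35 ≥ 3.61 ✓.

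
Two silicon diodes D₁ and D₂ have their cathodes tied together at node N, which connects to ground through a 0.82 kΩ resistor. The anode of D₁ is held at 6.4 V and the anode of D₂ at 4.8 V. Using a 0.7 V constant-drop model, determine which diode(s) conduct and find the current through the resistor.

Assume both conduct. Then node N would need to be at both 6.4−0.7 = 5.7 V and 4.8−0.7 = 4.1 V, which is impossible.
Assume only D₁ conducts: V_N = 6.4 − 0.7 = 5.7 V, so I_R = 5.7/0.82 = 6.95 mA.
Check D₂: its anode-to-cathode voltage is 4.8 − 5.7 = -0.9 V < 0.7 V, so it is off. The assumption is consistent.

Only D₁ conducts; I_R ≈ 7 mA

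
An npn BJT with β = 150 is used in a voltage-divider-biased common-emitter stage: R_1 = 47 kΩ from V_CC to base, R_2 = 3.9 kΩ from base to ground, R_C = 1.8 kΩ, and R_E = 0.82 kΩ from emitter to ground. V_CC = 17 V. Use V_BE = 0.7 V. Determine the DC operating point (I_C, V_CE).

I_C ≈ 0.71 mA, V_CE ≈ 15 V

Thevenize the base divider: V_Th = V_CC·R_2/(R_1+R_2) = 17×3.9/50.9 = 1.3 V, R_Th = R_1‖R_2 = 3.6 kΩ.
Base-emitter loop: V_Th = I_B·R_Th + V_BE + (β+1)I_B·R_E, so I_B = (1.3 − 0.7) / (3.6 + 151×0.82) = 0.00473 mA.
I_C = β·I_B = 150×0.00473 = 0.709 mA, and I_E = (β+1)I_B = 0.714 mA.
V_CE = V_CC − I_C·R_C − I_E·R_E = 17 − 0.709×1.8 − 0.714×0.82 = 15.1 V.
V_CE = 15.1 V > 0.2 V confirms active-region operation.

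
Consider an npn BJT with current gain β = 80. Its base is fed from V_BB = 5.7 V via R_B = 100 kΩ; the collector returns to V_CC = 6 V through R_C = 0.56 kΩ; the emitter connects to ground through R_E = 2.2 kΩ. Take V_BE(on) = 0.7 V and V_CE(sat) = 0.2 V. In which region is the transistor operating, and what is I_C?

active; I_C ≈ 1.4 mA

Assume active. Base-emitter loop: I_B = (V_BB − V_BE)/(R_B + (β+1)R_E) = (5.7 − 0.7)/(100 + 81×2.2) = 0.018 mA.
I_C = β·I_B = 80×0.018 = 1.44 mA.
V_CE = V_CC − I_C·R_C − I_E·R_E = 6 − 1.44×0.56 − 1.46×2.2 = 1.99 V > V_CE(sat), so the active-region assumption holds.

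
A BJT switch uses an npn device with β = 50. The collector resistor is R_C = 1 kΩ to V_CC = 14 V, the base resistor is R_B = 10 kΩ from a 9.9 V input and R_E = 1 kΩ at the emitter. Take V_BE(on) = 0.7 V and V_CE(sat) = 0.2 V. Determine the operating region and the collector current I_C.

saturation; I_C ≈ 6.8 mA

Assume active: I_B = (9.9 − 0.7)/(10 + 51×1) = 0.151 mA, I_C = β·I_B = 7.54 mA.
Then V_CE = 14 − 7.54×1 − 7.69×1 = -1.23 V < 0.2 V — the active assumption fails.
Re-solve with V_CE = 0.2 V. KCL at the emitter: V_E/R_E = (V_BB−0.7−V_E)/R_B + (V_CC−0.2−V_E)/R_C, giving V_E = 7.01 V.
I_C = (V_CC − 0.2 − V_E)/R_C = (13.8 − 7.01)/1 = 6.79 mA.
Check: I_B = (9.2 − 7.01)/10 = 0.219 mA, and β·I_B = 11 mA > I_C, confirming saturation.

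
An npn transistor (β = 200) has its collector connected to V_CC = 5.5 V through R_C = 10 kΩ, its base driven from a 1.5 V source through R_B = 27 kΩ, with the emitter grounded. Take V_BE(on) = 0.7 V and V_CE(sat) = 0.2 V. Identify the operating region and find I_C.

Assume active: I_B = (1.5 − 0.7)/27 = 0.0296 mA, giving I_C = β·I_B = 5.93 mA.
But then V_CE = 5.5 − 5.93×10 = -53.8 V < V_CE(sat) = 0.2 V — impossible in the active region.
So the transistor is saturated. With V_CE = 0.2 V, I_C = (V_CC − 0.2)/R_C = 5.3/10 = 0.53 mA.
Check: β·I_B = 5.93 mA > I_C = 0.53 mA, confirming saturation.

saturation; I_C ≈ 0.53 mA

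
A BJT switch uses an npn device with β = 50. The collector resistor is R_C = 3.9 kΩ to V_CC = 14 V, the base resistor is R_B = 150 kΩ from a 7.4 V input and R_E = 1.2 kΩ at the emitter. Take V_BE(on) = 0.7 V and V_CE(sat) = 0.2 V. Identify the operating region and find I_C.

active; I_C ≈ 1.6 mA

Assume active. Base-emitter loop: I_B = (V_BB − V_BE)/(R_B + (β+1)R_E) = (7.4 − 0.7)/(150 + 51×1.2) = 0.0317 mA.
I_C = β·I_B = 50×0.0317 = 1.59 mA.
V_CE = V_CC − I_C·R_C − I_E·R_E = 14 − 1.59×3.9 − 1.62×1.2 = 5.87 V > V_CE(sat), so the active-region assumption holds.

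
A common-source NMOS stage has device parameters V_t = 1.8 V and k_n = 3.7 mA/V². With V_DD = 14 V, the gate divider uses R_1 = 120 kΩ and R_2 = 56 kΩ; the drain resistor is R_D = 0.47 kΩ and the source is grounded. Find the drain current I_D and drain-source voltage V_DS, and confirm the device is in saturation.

I_D ≈ 13 mA, V_DS ≈ 7.9 V

V_G = V_DD·R_2/(R_1+R_2) = 14×56/176 = 4.45 V. With the source grounded, V_GS = V_G = 4.45 V.
Assume saturation: I_D = (k_n/2)(V_GS − V_t)² = (3.7/2)×(4.45 − 1.8)² = 1.85×2.65² = 13 mA.
V_DS = V_DD − I_D·R_D = 14 − 13×0.47 = 7.87 V.
Saturation requires V_DS ≥ V_GS − V_t = 2.65 V; 7.87 ≥ 2.65 ✓.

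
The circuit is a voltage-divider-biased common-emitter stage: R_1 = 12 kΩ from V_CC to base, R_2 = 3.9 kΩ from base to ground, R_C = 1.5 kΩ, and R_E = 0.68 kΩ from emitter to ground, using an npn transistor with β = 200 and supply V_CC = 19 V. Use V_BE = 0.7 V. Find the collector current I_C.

Thevenize the base divider: V_Th = V_CC·R_2/(R_1+R_2) = 19×3.9/15.9 = 4.66 V, R_Th = R_1‖R_2 = 2.94 kΩ.
Base-emitter loop: V_Th = I_B·R_Th + V_BE + (β+1)I_B·R_E, so I_B = (4.66 − 0.7) / (2.94 + 201×0.68) = 0.0284 mA.
I_C = β·I_B = 200×0.0284 = 5.67 mA, and I_E = (β+1)I_B = 5.7 mA.
V_CE = V_CC − I_C·R_C − I_E·R_E = 19 − 5.67×1.5 − 5.7×0.68 = 6.61 V.
V_CE = 6.61 V > 0.2 V confirms active-region operation.

I_C ≈ 5.7 mA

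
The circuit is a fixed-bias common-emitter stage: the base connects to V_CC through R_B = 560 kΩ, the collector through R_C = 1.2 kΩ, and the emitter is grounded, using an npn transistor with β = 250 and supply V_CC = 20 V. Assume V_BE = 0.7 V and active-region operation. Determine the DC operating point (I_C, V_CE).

Base loop: V_CC = I_B·R_B + V_BE, so I_B = (20 − 0.7)/560 kΩ = 0.0345 mA.
In the active region I_C = β·I_B = 250 × 0.0345 = 8.62 mA.
Collector loop: V_CE = V_CC − I_C·R_C = 20 − 8.62×1.2 = 9.66 V.
Since V_CE = 9.66 V > V_CE(sat) ≈ 0.2 V, the transistor is in the active region as assumed.

I_C ≈ 8.6 mA, V_CE ≈ 9.7 V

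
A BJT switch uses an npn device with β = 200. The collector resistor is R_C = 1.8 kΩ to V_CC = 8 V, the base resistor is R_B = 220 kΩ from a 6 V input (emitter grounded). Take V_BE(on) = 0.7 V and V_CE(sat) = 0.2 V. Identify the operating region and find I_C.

saturation; I_C ≈ 4.3 mA

Assume active: I_B = (6 − 0.7)/220 = 0.0241 mA, giving I_C = β·I_B = 4.82 mA.
But then V_CE = 8 − 4.82×1.8 = -0.673 V < V_CE(sat) = 0.2 V — impossible in the active region.
So the transistor is saturated. With V_CE = 0.2 V, I_C = (V_CC − 0.2)/R_C = 7.8/1.8 = 4.33 mA.
Check: β·I_B = 4.82 mA > I_C = 4.33 mA, confirming saturation.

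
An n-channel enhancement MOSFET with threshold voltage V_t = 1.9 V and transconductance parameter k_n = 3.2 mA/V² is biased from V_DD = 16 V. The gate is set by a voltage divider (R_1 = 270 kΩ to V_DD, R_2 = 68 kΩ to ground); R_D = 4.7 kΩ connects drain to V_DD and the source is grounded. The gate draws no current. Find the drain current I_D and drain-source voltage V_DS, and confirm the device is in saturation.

V_G = V_DD·R_2/(R_1+R_2) = 16×68/338 = 3.22 V. With the source grounded, V_GS = V_G = 3.22 V.
Assume saturation: I_D = (k_n/2)(V_GS − V_t)² = (3.2/2)×(3.22 − 1.9)² = 1.6×1.32² = 2.78 mA.
V_DS = V_DD − I_D·R_D = 16 − 2.78×4.7 = 2.92 V.
Saturation requires V_DS ≥ V_GS − V_t = 1.32 V; 2.92 ≥ 1.32 ✓.

I_D ≈ 2.8 mA, V_DS ≈ 2.9 V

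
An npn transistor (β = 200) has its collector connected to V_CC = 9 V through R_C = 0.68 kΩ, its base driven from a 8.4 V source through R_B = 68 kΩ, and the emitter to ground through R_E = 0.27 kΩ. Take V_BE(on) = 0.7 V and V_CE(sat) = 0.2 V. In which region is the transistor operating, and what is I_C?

saturation; I_C ≈ 9.2 mA

Assume active: I_B = (8.4 − 0.7)/(68 + 201×0.27) = 0.063 mA, I_C = β·I_B = 12.6 mA.
Then V_CE = 9 − 12.6×0.68 − 12.7×0.27 = -2.98 V < 0.2 V — the active assumption fails.
Re-solve with V_CE = 0.2 V. KCL at the emitter: V_E/R_E = (V_BB−0.7−V_E)/R_B + (V_CC−0.2−V_E)/R_C, giving V_E = 2.52 V.
I_C = (V_CC − 0.2 − V_E)/R_C = (8.8 − 2.52)/0.68 = 9.24 mA.
Check: I_B = (7.7 − 2.52)/68 = 0.0762 mA, and β·I_B = 15.2 mA > I_C, confirming saturation.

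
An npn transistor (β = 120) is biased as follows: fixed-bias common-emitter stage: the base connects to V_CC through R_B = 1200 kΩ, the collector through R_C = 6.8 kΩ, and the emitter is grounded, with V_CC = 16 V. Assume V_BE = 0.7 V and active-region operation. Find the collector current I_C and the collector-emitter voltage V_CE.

I_C ≈ 1.5 mA, V_CE ≈ 5.6 V

Base loop: V_CC = I_B·R_B + V_BE, so I_B = (16 − 0.7)/1200 kΩ = 0.0128 mA.
In the active region I_C = β·I_B = 120 × 0.0128 = 1.53 mA.
Collector loop: V_CE = V_CC − I_C·R_C = 16 − 1.53×6.8 = 5.6 V.
Since V_CE = 5.6 V > V_CE(sat) ≈ 0.2 V, the transistor is in the active region as assumed.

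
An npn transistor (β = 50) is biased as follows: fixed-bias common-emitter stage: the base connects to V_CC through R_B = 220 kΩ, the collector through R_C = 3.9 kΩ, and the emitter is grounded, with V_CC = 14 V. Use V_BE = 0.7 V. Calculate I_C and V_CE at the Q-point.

I_C ≈ 3 mA, V_CE ≈ 2.2 V

Base loop: V_CC = I_B·R_B + V_BE, so I_B = (14 − 0.7)/220 kΩ = 0.0605 mA.
In the active region I_C = β·I_B = 50 × 0.0605 = 3.02 mA.
Collector loop: V_CE = V_CC − I_C·R_C = 14 − 3.02×3.9 = 2.21 V.
Since V_CE = 2.21 V > V_CE(sat) ≈ 0.2 V, the transistor is in the active region as assumed.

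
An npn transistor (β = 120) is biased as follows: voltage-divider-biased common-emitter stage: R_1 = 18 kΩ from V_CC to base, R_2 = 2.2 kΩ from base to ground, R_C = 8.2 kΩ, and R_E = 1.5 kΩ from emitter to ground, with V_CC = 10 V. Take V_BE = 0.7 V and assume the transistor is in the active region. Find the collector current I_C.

Thevenize the base divider: V_Th = V_CC·R_2/(R_1+R_2) = 10×2.2/20.2 = 1.09 V, R_Th = R_1‖R_2 = 1.96 kΩ.
Base-emitter loop: V_Th = I_B·R_Th + V_BE + (β+1)I_B·R_E, so I_B = (1.09 − 0.7) / (1.96 + 121×1.5) = 0.00212 mA.
I_C = β·I_B = 120×0.00212 = 0.255 mA, and I_E = (β+1)I_B = 0.257 mA.
V_CE = V_CC − I_C·R_C − I_E·R_E = 10 − 0.255×8.2 − 0.257×1.5 = 7.53 V.
V_CE = 7.53 V > 0.2 V confirms active-region operation.

I_C ≈ 0.25 mA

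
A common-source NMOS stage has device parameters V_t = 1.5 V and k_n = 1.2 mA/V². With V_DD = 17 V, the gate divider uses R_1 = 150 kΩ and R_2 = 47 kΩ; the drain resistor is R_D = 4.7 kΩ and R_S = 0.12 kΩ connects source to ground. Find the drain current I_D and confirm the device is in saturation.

I_D ≈ 2.9 mA

V_G = V_DD·R_2/(R_1+R_2) = 17×47/197 = 4.06 V.
Assume saturation: I_D = (k_n/2)(V_GS − V_t)² with V_GS = V_G − I_D·R_S = 4.06 − 0.12·I_D.
Substituting gives 0.00864·I_D² − 1.37·I_D + 3.92 = 0, with roots I_D = 2.92 or 155 mA.
The root I_D = 155 mA gives V_GS = -14.6 V ≤ V_t, so take I_D = 2.92 mA.
Then V_GS = 3.71 V and V_DS = V_DD − I_D(R_D+R_S) = 17 − 2.92×4.82 = 2.93 V.
Saturation requires V_DS ≥ V_GS − V_t = 2.21 V; 2.93 ≥ 2.21 ✓.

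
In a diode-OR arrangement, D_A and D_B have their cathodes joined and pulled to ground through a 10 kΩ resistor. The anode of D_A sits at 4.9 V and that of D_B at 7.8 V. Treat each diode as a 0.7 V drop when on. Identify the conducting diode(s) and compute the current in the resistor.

Assume both conduct. Then node N would need to be at both 4.9−0.7 = 4.2 V and 7.8−0.7 = 7.1 V, which is impossible.
Assume only D_B conducts: V_N = 7.8 − 0.7 = 7.1 V, so I_R = 7.1/10 = 0.71 mA.
Check D_A: its anode-to-cathode voltage is 4.9 − 7.1 = -2.2 V < 0.7 V, so it is off. The assumption is consistent.

Only D_B conducts; I_R ≈ 0.71 mA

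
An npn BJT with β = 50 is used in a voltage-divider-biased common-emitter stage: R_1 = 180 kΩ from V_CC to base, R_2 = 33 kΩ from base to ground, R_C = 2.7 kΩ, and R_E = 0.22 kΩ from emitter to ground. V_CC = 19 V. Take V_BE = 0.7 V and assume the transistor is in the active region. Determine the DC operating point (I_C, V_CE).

Thevenize the base divider: V_Th = V_CC·R_2/(R_1+R_2) = 19×33/213 = 2.94 V, R_Th = R_1‖R_2 = 27.9 kΩ.
Base-emitter loop: V_Th = I_B·R_Th + V_BE + (β+1)I_B·R_E, so I_B = (2.94 − 0.7) / (27.9 + 51×0.22) = 0.0574 mA.
I_C = β·I_B = 50×0.0574 = 2.87 mA, and I_E = (β+1)I_B = 2.93 mA.
V_CE = V_CC − I_C·R_C − I_E·R_E = 19 − 2.87×2.7 − 2.93×0.22 = 10.6 V.
V_CE = 10.6 V > 0.2 V confirms active-region operation.

I_C ≈ 2.9 mA, V_CE ≈ 11 V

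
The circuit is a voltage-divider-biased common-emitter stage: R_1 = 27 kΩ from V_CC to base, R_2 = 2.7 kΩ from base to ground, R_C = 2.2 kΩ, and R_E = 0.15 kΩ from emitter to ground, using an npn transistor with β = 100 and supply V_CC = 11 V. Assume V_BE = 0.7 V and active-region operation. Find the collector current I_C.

I_C ≈ 1.7 mA

Thevenize the base divider: V_Th = V_CC·R_2/(R_1+R_2) = 11×2.7/29.7 = 1 V, R_Th = R_1‖R_2 = 2.45 kΩ.
Base-emitter loop: V_Th = I_B·R_Th + V_BE + (β+1)I_B·R_E, so I_B = (1 − 0.7) / (2.45 + 101×0.15) = 0.017 mA.
I_C = β·I_B = 100×0.017 = 1.7 mA, and I_E = (β+1)I_B = 1.72 mA.
V_CE = V_CC − I_C·R_C − I_E·R_E = 11 − 1.7×2.2 − 1.72×0.15 = 6.99 V.
V_CE = 6.99 V > 0.2 V confirms active-region operation.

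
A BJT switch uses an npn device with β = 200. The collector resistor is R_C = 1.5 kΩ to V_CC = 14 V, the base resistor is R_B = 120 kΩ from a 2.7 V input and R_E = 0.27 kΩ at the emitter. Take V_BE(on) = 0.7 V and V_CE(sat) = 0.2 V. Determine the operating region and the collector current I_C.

active; I_C ≈ 2.3 mA

Assume active. Base-emitter loop: I_B = (V_BB − V_BE)/(R_B + (β+1)R_E) = (2.7 − 0.7)/(120 + 201×0.27) = 0.0115 mA.
I_C = β·I_B = 200×0.0115 = 2.3 mA.
V_CE = V_CC − I_C·R_C − I_E·R_E = 14 − 2.3×1.5 − 2.31×0.27 = 9.93 V > V_CE(sat), so the active-region assumption holds.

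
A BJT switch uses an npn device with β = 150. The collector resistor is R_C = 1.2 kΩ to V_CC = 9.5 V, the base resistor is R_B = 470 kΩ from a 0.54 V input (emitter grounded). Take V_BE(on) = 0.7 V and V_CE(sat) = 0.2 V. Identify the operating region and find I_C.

V_BB = 0.54 V ≤ V_BE(on) = 0.7 V, so the base-emitter junction is not forward biased.
The transistor is in cutoff: I_B = I_C = 0.

cutoff; I_C ≈ 0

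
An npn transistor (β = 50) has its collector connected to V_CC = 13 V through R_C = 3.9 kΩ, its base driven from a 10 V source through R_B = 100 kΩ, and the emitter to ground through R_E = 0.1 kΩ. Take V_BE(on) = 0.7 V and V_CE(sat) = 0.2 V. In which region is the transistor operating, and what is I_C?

Assume active: I_B = (10 − 0.7)/(100 + 51×0.1) = 0.0885 mA, I_C = β·I_B = 4.42 mA.
Then V_CE = 13 − 4.42×3.9 − 4.51×0.1 = -4.71 V < 0.2 V — the active assumption fails.
Re-solve with V_CE = 0.2 V. KCL at the emitter: V_E/R_E = (V_BB−0.7−V_E)/R_B + (V_CC−0.2−V_E)/R_C, giving V_E = 0.329 V.
I_C = (V_CC − 0.2 − V_E)/R_C = (12.8 − 0.329)/3.9 = 3.2 mA.
Check: I_B = (9.3 − 0.329)/100 = 0.0897 mA, and β·I_B = 4.49 mA > I_C, confirming saturation.

saturation; I_C ≈ 3.2 mA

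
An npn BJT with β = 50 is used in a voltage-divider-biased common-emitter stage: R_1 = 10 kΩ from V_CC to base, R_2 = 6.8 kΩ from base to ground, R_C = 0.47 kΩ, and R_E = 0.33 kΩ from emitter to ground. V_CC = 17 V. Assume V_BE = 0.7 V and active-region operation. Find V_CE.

V_CE ≈ 5.1 V

Thevenize the base divider: V_Th = V_CC·R_2/(R_1+R_2) = 17×6.8/16.8 = 6.88 V, R_Th = R_1‖R_2 = 4.05 kΩ.
Base-emitter loop: V_Th = I_B·R_Th + V_BE + (β+1)I_B·R_E, so I_B = (6.88 − 0.7) / (4.05 + 51×0.33) = 0.296 mA.
I_C = β·I_B = 50×0.296 = 14.8 mA, and I_E = (β+1)I_B = 15.1 mA.
V_CE = V_CC − I_C·R_C − I_E·R_E = 17 − 14.8×0.47 − 15.1×0.33 = 5.06 V.
V_CE = 5.06 V > 0.2 V confirms active-region operation.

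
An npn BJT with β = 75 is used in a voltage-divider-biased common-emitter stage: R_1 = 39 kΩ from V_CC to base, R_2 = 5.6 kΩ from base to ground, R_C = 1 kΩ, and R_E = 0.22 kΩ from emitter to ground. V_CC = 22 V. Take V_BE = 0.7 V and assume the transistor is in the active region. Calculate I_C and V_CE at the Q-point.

I_C ≈ 7.2 mA, V_CE ≈ 13 V

Thevenize the base divider: V_Th = V_CC·R_2/(R_1+R_2) = 22×5.6/44.6 = 2.76 V, R_Th = R_1‖R_2 = 4.9 kΩ.
Base-emitter loop: V_Th = I_B·R_Th + V_BE + (β+1)I_B·R_E, so I_B = (2.76 − 0.7) / (4.9 + 76×0.22) = 0.0954 mA.
I_C = β·I_B = 75×0.0954 = 7.16 mA, and I_E = (β+1)I_B = 7.25 mA.
V_CE = V_CC − I_C·R_C − I_E·R_E = 22 − 7.16×1 − 7.25×0.22 = 13.2 V.
V_CE = 13.2 V > 0.2 V confirms active-region operation.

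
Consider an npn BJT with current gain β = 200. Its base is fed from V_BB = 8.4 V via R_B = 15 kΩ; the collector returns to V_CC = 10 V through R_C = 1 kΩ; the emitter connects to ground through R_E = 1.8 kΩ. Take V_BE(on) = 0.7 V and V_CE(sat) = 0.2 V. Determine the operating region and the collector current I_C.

saturation; I_C ≈ 3.4 mA

Assume active: I_B = (8.4 − 0.7)/(15 + 201×1.8) = 0.0204 mA, I_C = β·I_B = 4.09 mA.
Then V_CE = 10 − 4.09×1 − 4.11×1.8 = -1.48 V < 0.2 V — the active assumption fails.
Re-solve with V_CE = 0.2 V. KCL at the emitter: V_E/R_E = (V_BB−0.7−V_E)/R_B + (V_CC−0.2−V_E)/R_C, giving V_E = 6.36 V.
I_C = (V_CC − 0.2 − V_E)/R_C = (9.8 − 6.36)/1 = 3.44 mA.
Check: I_B = (7.7 − 6.36)/15 = 0.0895 mA, and β·I_B = 17.9 mA > I_C, confirming saturation.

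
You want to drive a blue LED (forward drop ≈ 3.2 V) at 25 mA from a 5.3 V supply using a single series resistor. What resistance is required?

R ≈ 0.084 kΩ

The resistor drops V_S − V_D = 5.3 − 3.2 = 2.1 V at 25 mA.
R = 2.1 V / 25 mA = 0.084 kΩ.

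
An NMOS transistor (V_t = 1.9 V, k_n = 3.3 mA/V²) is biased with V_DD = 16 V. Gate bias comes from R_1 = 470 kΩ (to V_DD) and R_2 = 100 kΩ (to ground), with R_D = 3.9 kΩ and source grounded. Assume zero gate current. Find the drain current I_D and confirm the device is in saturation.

V_G = V_DD·R_2/(R_1+R_2) = 16×100/570 = 2.81 V. With the source grounded, V_GS = V_G = 2.81 V.
Assume saturation: I_D = (k_n/2)(V_GS − V_t)² = (3.3/2)×(2.81 − 1.9)² = 1.65×0.907² = 1.36 mA.
V_DS = V_DD − I_D·R_D = 16 − 1.36×3.9 = 10.7 V.
Saturation requires V_DS ≥ V_GS − V_t = 0.907 V; 10.7 ≥ 0.907 ✓.

I_D ≈ 1.4 mA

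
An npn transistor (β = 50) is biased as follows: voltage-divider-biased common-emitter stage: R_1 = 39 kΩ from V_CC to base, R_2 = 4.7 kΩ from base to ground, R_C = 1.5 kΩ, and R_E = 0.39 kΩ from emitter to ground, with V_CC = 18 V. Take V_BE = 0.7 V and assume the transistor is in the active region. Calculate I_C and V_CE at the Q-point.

I_C ≈ 2.6 mA, V_CE ≈ 13 V

Thevenize the base divider: V_Th = V_CC·R_2/(R_1+R_2) = 18×4.7/43.7 = 1.94 V, R_Th = R_1‖R_2 = 4.19 kΩ.
Base-emitter loop: V_Th = I_B·R_Th + V_BE + (β+1)I_B·R_E, so I_B = (1.94 − 0.7) / (4.19 + 51×0.39) = 0.0513 mA.
I_C = β·I_B = 50×0.0513 = 2.57 mA, and I_E = (β+1)I_B = 2.62 mA.
V_CE = V_CC − I_C·R_C − I_E·R_E = 18 − 2.57×1.5 − 2.62×0.39 = 13.1 V.
V_CE = 13.1 V > 0.2 V confirms active-region operation.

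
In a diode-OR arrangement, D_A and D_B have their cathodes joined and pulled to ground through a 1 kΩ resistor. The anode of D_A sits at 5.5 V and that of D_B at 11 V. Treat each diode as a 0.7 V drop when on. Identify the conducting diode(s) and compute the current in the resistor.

Assume both conduct. Then node N would need to be at both 5.5−0.7 = 4.8 V and 11−0.7 = 10.3 V, which is impossible.
Assume only D_B conducts: V_N = 11 − 0.7 = 10.3 V, so I_R = 10.3/1 = 10.3 mA.
Check D_A: its anode-to-cathode voltage is 5.5 − 10.3 = -4.8 V < 0.7 V, so it is off. The assumption is consistent.

Only D_B conducts; I_R ≈ 10 mA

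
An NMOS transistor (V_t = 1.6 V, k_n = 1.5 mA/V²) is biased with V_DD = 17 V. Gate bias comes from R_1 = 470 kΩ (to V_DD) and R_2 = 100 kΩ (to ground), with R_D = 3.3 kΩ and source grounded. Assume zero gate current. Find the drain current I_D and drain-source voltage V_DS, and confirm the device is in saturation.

I_D ≈ 1.4 mA, V_DS ≈ 12 V

V_G = V_DD·R_2/(R_1+R_2) = 17×100/570 = 2.98 V. With the source grounded, V_GS = V_G = 2.98 V.
Assume saturation: I_D = (k_n/2)(V_GS − V_t)² = (1.5/2)×(2.98 − 1.6)² = 0.75×1.38² = 1.43 mA.
V_DS = V_DD − I_D·R_D = 17 − 1.43×3.3 = 12.3 V.
Saturation requires V_DS ≥ V_GS − V_t = 1.38 V; 12.3 ≥ 1.38 ✓.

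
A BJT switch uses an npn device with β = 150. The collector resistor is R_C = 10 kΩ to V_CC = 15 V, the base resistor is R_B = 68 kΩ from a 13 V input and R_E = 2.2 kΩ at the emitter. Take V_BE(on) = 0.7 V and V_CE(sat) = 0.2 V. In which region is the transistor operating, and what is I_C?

saturation; I_C ≈ 1.2 mA

Assume active: I_B = (13 − 0.7)/(68 + 151×2.2) = 0.0307 mA, I_C = β·I_B = 4.61 mA.
Then V_CE = 15 − 4.61×10 − 4.64×2.2 = -41.3 V < 0.2 V — the active assumption fails.
Re-solve with V_CE = 0.2 V. KCL at the emitter: V_E/R_E = (V_BB−0.7−V_E)/R_B + (V_CC−0.2−V_E)/R_C, giving V_E = 2.92 V.
I_C = (V_CC − 0.2 − V_E)/R_C = (14.8 − 2.92)/10 = 1.19 mA.
Check: I_B = (12.3 − 2.92)/68 = 0.138 mA, and β·I_B = 20.7 mA > I_C, confirming saturation.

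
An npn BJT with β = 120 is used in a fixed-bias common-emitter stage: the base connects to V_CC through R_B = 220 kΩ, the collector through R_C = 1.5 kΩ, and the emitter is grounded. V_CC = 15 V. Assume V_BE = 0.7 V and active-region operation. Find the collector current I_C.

I_C ≈ 7.8 mA

Base loop: V_CC = I_B·R_B + V_BE, so I_B = (15 − 0.7)/220 kΩ = 0.065 mA.
In the active region I_C = β·I_B = 120 × 0.065 = 7.8 mA.
Collector loop: V_CE = V_CC − I_C·R_C = 15 − 7.8×1.5 = 3.3 V.
Since V_CE = 3.3 V > V_CE(sat) ≈ 0.2 V, the transistor is in the active region as assumed.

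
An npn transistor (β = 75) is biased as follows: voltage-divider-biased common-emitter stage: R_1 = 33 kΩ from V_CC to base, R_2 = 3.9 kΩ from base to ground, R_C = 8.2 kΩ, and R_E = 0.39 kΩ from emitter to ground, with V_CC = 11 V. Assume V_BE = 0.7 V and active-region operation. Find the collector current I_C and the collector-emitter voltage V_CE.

I_C ≈ 1 mA, V_CE ≈ 2 V

Thevenize the base divider: V_Th = V_CC·R_2/(R_1+R_2) = 11×3.9/36.9 = 1.16 V, R_Th = R_1‖R_2 = 3.49 kΩ.
Base-emitter loop: V_Th = I_B·R_Th + V_BE + (β+1)I_B·R_E, so I_B = (1.16 − 0.7) / (3.49 + 76×0.39) = 0.014 mA.
I_C = β·I_B = 75×0.014 = 1.05 mA, and I_E = (β+1)I_B = 1.06 mA.
V_CE = V_CC − I_C·R_C − I_E·R_E = 11 − 1.05×8.2 − 1.06×0.39 = 2 V.
V_CE = 2 V > 0.2 V confirms active-region operation.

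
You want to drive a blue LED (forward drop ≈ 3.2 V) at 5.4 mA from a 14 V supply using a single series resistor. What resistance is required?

The resistor drops V_S − V_D = 14 − 3.2 = 10.8 V at 5.4 mA.
R = 10.8 V / 5.4 mA = 2 kΩ.

R ≈ 2 kΩ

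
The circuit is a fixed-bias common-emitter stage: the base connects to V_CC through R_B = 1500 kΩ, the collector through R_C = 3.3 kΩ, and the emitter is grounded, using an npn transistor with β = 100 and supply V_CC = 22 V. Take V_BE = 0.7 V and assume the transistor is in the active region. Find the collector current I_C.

I_C ≈ 1.4 mA

Base loop: V_CC = I_B·R_B + V_BE, so I_B = (22 − 0.7)/1500 kΩ = 0.0142 mA.
In the active region I_C = β·I_B = 100 × 0.0142 = 1.42 mA.
Collector loop: V_CE = V_CC − I_C·R_C = 22 − 1.42×3.3 = 17.3 V.
Since V_CE = 17.3 V > V_CE(sat) ≈ 0.2 V, the transistor is in the active region as assumed.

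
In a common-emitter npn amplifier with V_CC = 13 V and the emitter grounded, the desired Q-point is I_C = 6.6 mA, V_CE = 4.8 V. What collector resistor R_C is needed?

Collector loop: V_CC = I_C·R_C + V_CE.
R_C = (V_CC − V_CE)/I_C = (13 − 4.8)/6.6 = 1.24 kΩ.

R_C ≈ 1.2 kΩ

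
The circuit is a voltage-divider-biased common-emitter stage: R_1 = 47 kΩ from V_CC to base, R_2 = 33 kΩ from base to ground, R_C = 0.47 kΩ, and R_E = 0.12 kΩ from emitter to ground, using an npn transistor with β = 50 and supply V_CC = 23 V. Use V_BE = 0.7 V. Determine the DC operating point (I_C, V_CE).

I_C ≈ 17 mA, V_CE ≈ 13 V

Thevenize the base divider: V_Th = V_CC·R_2/(R_1+R_2) = 23×33/80 = 9.49 V, R_Th = R_1‖R_2 = 19.4 kΩ.
Base-emitter loop: V_Th = I_B·R_Th + V_BE + (β+1)I_B·R_E, so I_B = (9.49 − 0.7) / (19.4 + 51×0.12) = 0.345 mA.
I_C = β·I_B = 50×0.345 = 17.2 mA, and I_E = (β+1)I_B = 17.6 mA.
V_CE = V_CC − I_C·R_C − I_E·R_E = 23 − 17.2×0.47 − 17.6×0.12 = 12.8 V.
V_CE = 12.8 V > 0.2 V confirms active-region operation.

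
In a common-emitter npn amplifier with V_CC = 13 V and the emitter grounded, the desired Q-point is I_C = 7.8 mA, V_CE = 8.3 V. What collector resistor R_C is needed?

Collector loop: V_CC = I_C·R_C + V_CE.
R_C = (V_CC − V_CE)/I_C = (13 − 8.3)/7.8 = 0.603 kΩ.

R_C ≈ 0.6 kΩ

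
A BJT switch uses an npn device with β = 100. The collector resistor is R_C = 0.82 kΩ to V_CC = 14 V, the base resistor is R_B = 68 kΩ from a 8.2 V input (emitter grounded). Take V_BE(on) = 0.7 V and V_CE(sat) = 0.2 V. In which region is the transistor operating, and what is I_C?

Assume active. Base-emitter loop: I_B = (V_BB − V_BE)/R_B = (8.2 − 0.7)/68 = 0.11 mA.
I_C = β·I_B = 100×0.11 = 11 mA.
V_CE = V_CC − I_C·R_C = 14 − 11×0.82 = 4.96 V > V_CE(sat), so the active-region assumption holds.

active; I_C ≈ 11 mA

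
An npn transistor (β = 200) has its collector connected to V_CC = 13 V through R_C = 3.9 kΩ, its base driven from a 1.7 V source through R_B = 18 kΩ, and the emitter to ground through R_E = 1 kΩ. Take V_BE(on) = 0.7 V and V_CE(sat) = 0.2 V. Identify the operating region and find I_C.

Assume active. Base-emitter loop: I_B = (V_BB − V_BE)/(R_B + (β+1)R_E) = (1.7 − 0.7)/(18 + 201×1) = 0.00457 mA.
I_C = β·I_B = 200×0.00457 = 0.913 mA.
V_CE = V_CC − I_C·R_C − I_E·R_E = 13 − 0.913×3.9 − 0.918×1 = 8.52 V > V_CE(sat), so the active-region assumption holds.

active; I_C ≈ 0.91 mA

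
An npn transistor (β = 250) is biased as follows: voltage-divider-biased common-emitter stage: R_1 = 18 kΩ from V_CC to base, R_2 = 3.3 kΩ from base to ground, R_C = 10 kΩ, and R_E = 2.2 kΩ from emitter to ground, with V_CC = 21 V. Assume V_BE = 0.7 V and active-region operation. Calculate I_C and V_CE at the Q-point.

Thevenize the base divider: V_Th = V_CC·R_2/(R_1+R_2) = 21×3.3/21.3 = 3.25 V, R_Th = R_1‖R_2 = 2.79 kΩ.
Base-emitter loop: V_Th = I_B·R_Th + V_BE + (β+1)I_B·R_E, so I_B = (3.25 − 0.7) / (2.79 + 251×2.2) = 0.0046 mA.
I_C = β·I_B = 250×0.0046 = 1.15 mA, and I_E = (β+1)I_B = 1.15 mA.
V_CE = V_CC − I_C·R_C − I_E·R_E = 21 − 1.15×10 − 1.15×2.2 = 6.96 V.
V_CE = 6.96 V > 0.2 V confirms active-region operation.

I_C ≈ 1.2 mA, V_CE ≈ 7 V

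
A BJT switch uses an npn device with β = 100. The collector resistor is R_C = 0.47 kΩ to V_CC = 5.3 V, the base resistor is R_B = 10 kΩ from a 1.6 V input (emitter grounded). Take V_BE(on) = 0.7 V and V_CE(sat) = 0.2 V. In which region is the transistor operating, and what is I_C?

Assume active. Base-emitter loop: I_B = (V_BB − V_BE)/R_B = (1.6 − 0.7)/10 = 0.09 mA.
I_C = β·I_B = 100×0.09 = 9 mA.
V_CE = V_CC − I_C·R_C = 5.3 − 9×0.47 = 1.07 V > V_CE(sat), so the active-region assumption holds.

active; I_C ≈ 9 mA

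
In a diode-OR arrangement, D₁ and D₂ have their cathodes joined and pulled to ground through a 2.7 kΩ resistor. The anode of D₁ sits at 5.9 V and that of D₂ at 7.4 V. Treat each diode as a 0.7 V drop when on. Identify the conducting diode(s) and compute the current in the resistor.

Only D₂ conducts; I_R ≈ 2.5 mA

Assume both conduct. Then node N would need to be at both 5.9−0.7 = 5.2 V and 7.4−0.7 = 6.7 V, which is impossible.
Assume only D₂ conducts: V_N = 7.4 − 0.7 = 6.7 V, so I_R = 6.7/2.7 = 2.48 mA.
Check D₁: its anode-to-cathode voltage is 5.9 − 6.7 = -0.8 V < 0.7 V, so it is off. The assumption is consistent.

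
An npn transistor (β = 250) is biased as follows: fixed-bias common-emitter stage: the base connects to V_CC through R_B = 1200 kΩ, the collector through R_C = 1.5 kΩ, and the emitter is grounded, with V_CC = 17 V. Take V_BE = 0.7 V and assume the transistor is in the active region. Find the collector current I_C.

I_C ≈ 3.4 mA

Base loop: V_CC = I_B·R_B + V_BE, so I_B = (17 − 0.7)/1200 kΩ = 0.0136 mA.
In the active region I_C = β·I_B = 250 × 0.0136 = 3.4 mA.
Collector loop: V_CE = V_CC − I_C·R_C = 17 − 3.4×1.5 = 11.9 V.
Since V_CE = 11.9 V > V_CE(sat) ≈ 0.2 V, the transistor is in the active region as assumed.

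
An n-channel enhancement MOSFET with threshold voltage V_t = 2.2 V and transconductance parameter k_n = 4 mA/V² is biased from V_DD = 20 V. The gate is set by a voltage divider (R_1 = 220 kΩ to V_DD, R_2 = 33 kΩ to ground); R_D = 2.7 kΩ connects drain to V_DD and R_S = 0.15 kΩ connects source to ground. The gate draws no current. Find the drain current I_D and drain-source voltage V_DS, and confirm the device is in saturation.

I_D ≈ 0.27 mA, V_DS ≈ 19 V

V_G = V_DD·R_2/(R_1+R_2) = 20×33/253 = 2.61 V.
Assume saturation: I_D = (k_n/2)(V_GS − V_t)² with V_GS = V_G − I_D·R_S = 2.61 − 0.15·I_D.
Substituting gives 0.045·I_D² − 1.25·I_D + 0.334 = 0, with roots I_D = 0.271 or 27.4 mA.
The root I_D = 27.4 mA gives V_GS = -1.5 V ≤ V_t, so take I_D = 0.271 mA.
Then V_GS = 2.57 V and V_DS = V_DD − I_D(R_D+R_S) = 20 − 0.271×2.85 = 19.2 V.
Saturation requires V_DS ≥ V_GS − V_t = 0.368 V; 19.2 ≥ 0.368 ✓.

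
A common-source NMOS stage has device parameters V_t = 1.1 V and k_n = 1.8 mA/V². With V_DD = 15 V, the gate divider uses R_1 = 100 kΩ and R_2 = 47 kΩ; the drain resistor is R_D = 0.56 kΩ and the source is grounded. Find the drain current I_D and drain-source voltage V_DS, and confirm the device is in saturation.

V_G = V_DD·R_2/(R_1+R_2) = 15×47/147 = 4.8 V. With the source grounded, V_GS = V_G = 4.8 V.
Assume saturation: I_D = (k_n/2)(V_GS − V_t)² = (1.8/2)×(4.8 − 1.1)² = 0.9×3.7² = 12.3 mA.
V_DS = V_DD − I_D·R_D = 15 − 12.3×0.56 = 8.12 V.
Saturation requires V_DS ≥ V_GS − V_t = 3.7 V; 8.12 ≥ 3.7 ✓.

I_D ≈ 12 mA, V_DS ≈ 8.1 V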